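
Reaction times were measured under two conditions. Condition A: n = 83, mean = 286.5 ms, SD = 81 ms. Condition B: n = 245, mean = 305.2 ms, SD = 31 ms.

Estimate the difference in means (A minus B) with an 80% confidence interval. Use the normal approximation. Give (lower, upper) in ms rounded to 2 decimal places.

(-30.38, -7.02)

Per-group SEs: s₁/√n₁ = 81/√83 = 8.8909, s₂/√n₂ = 31/√245 = 1.9805.
Unpooled SE of the difference: √(79.04810281 + 3.92238025) = 9.1088.
Margin of error = z* · SE = 1.282 × 9.1088 = 11.6775.
x̄₁ − x̄₂ = 286.5 − 305.2 = -18.7000.
CI: -18.7000 ± 11.6775 = (-30.38, -7.02).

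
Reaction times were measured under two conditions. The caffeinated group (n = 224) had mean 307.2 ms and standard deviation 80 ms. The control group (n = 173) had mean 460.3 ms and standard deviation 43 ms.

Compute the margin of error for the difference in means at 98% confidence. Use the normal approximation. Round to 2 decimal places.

14.57

Standard errors of each mean: 80/√224 = 5.3452 and 43/√173 = 3.2692.
SE(x̄₁ − x̄₂) = √(5.3452² + 3.2692²) = 6.2657 for independent samples with unequal variances.
With z* = 2.326, the margin is 2.326 × 6.2657 = 14.5740.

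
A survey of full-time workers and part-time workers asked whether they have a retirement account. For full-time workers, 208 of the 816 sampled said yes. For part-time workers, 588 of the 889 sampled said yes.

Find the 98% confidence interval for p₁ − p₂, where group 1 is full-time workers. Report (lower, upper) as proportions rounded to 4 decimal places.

p̂₁ = 208/816 = 0.2549 and p̂₂ = 588/889 = 0.6614.
SE₁ = √(p̂₁(1−p̂₁)/n₁) = √(0.2549·0.7451/816) = 0.01526; SE₂ = √(0.6614·0.3386/889) = 0.01587.
Independent samples: SE of the difference = √(SE₁² + SE₂²) = √(0.0002328676 + 0.0002518569) = 0.02202.
z* for 98% confidence is 2.326, so the margin of error is 2.326 × 0.02202 = 0.05122.
Point estimate p̂₁ − p̂₂ = 0.2549 − 0.6614 = -0.4065.
-0.4065 ± 0.05122 → (-0.4577, -0.3553).

(-0.4577, -0.3553)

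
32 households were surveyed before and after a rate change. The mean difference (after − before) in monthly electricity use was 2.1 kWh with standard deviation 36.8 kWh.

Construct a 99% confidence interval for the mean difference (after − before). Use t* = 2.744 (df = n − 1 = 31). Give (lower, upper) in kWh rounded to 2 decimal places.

(-15.75, 19.95)

This is a matched-pairs design, so SE = s_d/√n = 36.8/√32 = 6.5054.
Margin = 2.744 × 6.5054 = 17.8508; the interval is 2.1 ± 17.8508 = (-15.75, 19.95).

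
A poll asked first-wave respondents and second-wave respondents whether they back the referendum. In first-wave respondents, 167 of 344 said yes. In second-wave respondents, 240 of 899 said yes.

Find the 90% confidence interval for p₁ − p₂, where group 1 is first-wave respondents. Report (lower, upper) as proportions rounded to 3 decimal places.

(0.168, 0.269)

Sample proportions: 167/344 = 0.4855, 240/899 = 0.2670.
Each SE is √(p̂(1−p̂)/n): √(0.4855·0.5145/344) = 0.02695 and √(0.2670·0.7330/899) = 0.01475.
SE(p̂₁ − p̂₂) = √(SE₁² + SE₂²) = √(0.0007263025 + 0.0002175625) = 0.03072, since the two samples are independent.
At 90% confidence z* = 1.645; margin = 1.645 × 0.03072 = 0.05053.
The difference is 0.4855 − 0.2670 = 0.2185, so the interval is 0.2185 ± 0.05053 = (0.168, 0.269).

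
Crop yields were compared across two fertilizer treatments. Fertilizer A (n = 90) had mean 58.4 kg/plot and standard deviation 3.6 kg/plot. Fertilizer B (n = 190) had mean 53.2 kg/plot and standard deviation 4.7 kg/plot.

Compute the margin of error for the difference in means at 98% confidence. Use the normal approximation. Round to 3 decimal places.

Per-group SEs: s₁/√n₁ = 3.6/√90 = 0.3795, s₂/√n₂ = 4.7/√190 = 0.3410.
Unpooled SE of the difference: √(0.14402025 + 0.116281) = 0.5102.
Margin of error = z* · SE = 2.326 × 0.5102 = 1.1867.

1.187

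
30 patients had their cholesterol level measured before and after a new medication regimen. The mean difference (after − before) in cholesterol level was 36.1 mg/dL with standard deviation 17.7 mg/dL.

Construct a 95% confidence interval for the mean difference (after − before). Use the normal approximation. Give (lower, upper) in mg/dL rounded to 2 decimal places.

Paired design: SE = s_d/√n = 17.7/√30 = 3.2316.
z* = 1.960; margin of error = 1.960 × 3.2316 = 6.3339.
36.1 ± 6.3339 → (29.77, 42.43).

(29.77, 42.43)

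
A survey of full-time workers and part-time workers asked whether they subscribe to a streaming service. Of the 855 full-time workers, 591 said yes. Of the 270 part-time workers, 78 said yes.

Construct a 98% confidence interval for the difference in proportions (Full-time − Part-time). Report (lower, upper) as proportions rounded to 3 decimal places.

p̂₁ = 591/855 = 0.6912 and p̂₂ = 78/270 = 0.2889.
SE₁ = √(p̂₁(1−p̂₁)/n₁) = √(0.6912·0.3088/855) = 0.01580; SE₂ = √(0.2889·0.7111/270) = 0.02758.
Independent samples: SE of the difference = √(SE₁² + SE₂²) = √(0.00024964 + 0.0007606564) = 0.03179.
z* for 98% confidence is 2.326, so the margin of error is 2.326 × 0.03179 = 0.07394.
Point estimate p̂₁ − p̂₂ = 0.6912 − 0.2889 = 0.4023.
0.4023 ± 0.07394 → (0.328, 0.476).

(0.328, 0.476)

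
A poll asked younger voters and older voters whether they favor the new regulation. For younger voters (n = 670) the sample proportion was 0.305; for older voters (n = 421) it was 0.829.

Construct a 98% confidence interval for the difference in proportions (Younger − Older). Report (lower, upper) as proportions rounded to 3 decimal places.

The two standard errors are √(0.3050×0.6950/670) = 0.01779 and √(0.8290×0.1710/421) = 0.01835.
Because the samples are independent, SE_diff = √(0.01779² + 0.01835²) = 0.02556.
Using z* = 2.326 for 98%, ME = 2.326 × 0.02556 = 0.05945.
p̂₁ − p̂₂ = -0.5240; interval -0.5240 ± 0.05945 gives (-0.583, -0.465).

(-0.583, -0.465)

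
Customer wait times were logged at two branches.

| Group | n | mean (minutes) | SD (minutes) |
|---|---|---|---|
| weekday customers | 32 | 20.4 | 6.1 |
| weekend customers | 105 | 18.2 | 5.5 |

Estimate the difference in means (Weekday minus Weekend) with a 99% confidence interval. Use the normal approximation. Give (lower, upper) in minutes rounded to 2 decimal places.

Standard errors of each mean: 6.1/√32 = 1.0783 and 5.5/√105 = 0.5367.
SE(x̄₁ − x̄₂) = √(1.0783² + 0.5367²) = 1.2045 for independent samples with unequal variances.
With z* = 2.576, the margin is 2.576 × 1.2045 = 3.1028.
x̄₁ − x̄₂ = 20.4 − 18.2 = 2.2000; the interval is 2.2000 ± 3.1028 = (-0.90, 5.30).

(-0.90, 5.30)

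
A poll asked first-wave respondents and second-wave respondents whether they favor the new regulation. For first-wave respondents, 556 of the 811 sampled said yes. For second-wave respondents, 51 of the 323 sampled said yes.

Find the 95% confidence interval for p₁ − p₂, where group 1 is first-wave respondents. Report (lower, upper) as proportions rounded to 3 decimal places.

(0.477, 0.579)

p̂₁ = 556/811 = 0.6856 and p̂₂ = 51/323 = 0.1579.
SE₁ = √(p̂₁(1−p̂₁)/n₁) = √(0.6856·0.3144/811) = 0.01630; SE₂ = √(0.1579·0.8421/323) = 0.02029.
Independent samples: SE of the difference = √(SE₁² + SE₂²) = √(0.00026569 + 0.0004116841) = 0.02603.
z* for 95% confidence is 1.960, so the margin of error is 1.960 × 0.02603 = 0.05102.
Point estimate p̂₁ − p̂₂ = 0.6856 − 0.1579 = 0.5277.
0.5277 ± 0.05102 → (0.477, 0.579).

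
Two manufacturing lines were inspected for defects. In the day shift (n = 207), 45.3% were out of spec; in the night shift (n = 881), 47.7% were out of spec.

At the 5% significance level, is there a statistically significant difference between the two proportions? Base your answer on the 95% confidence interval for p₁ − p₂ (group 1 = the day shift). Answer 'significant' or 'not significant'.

not significant

SE₁ = √(p̂₁(1−p̂₁)/n₁) = √(0.4530·0.5470/207) = 0.03460; SE₂ = √(0.4770·0.5230/881) = 0.01683.
Independent samples: SE of the difference = √(SE₁² + SE₂²) = √(0.00119716 + 0.0002832489) = 0.03848.
z* for 95% confidence is 1.960, so the margin of error is 1.960 × 0.03848 = 0.07542.
Point estimate p̂₁ − p̂₂ = 0.4530 − 0.4770 = -0.0240.
-0.0240 ± 0.07542 → (-0.09942, 0.05142).
The interval (-0.09942, 0.05142) contains 0, so the difference is not significant.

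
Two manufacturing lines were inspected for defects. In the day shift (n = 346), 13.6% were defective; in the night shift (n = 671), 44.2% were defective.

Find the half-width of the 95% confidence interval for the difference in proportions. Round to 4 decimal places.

SE₁ = √(p̂₁(1−p̂₁)/n₁) = √(0.1360·0.8640/346) = 0.01843; SE₂ = √(0.4420·0.5580/671) = 0.01917.
Independent samples: SE of the difference = √(SE₁² + SE₂²) = √(0.0003396649 + 0.0003674889) = 0.02659.
z* for 95% confidence is 1.960, so the margin of error is 1.960 × 0.02659 = 0.05212.

0.0521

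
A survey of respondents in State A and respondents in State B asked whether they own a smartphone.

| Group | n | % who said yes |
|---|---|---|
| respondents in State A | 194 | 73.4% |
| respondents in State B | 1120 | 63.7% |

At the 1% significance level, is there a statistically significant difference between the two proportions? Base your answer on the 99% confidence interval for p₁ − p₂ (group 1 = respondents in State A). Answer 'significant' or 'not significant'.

Each SE is √(p̂(1−p̂)/n): √(0.7340·0.2660/194) = 0.03172 and √(0.6370·0.3630/1120) = 0.01437.
SE(p̂₁ − p̂₂) = √(SE₁² + SE₂²) = √(0.0010061584 + 0.0002064969) = 0.03482, since the two samples are independent.
At 99% confidence z* = 2.576; margin = 2.576 × 0.03482 = 0.08970.
The difference is 0.7340 − 0.6370 = 0.0970, so the interval is 0.0970 ± 0.08970 = (0.00730, 0.18670).
The interval (0.00730, 0.18670) does not contain 0, so the difference is significant.

significant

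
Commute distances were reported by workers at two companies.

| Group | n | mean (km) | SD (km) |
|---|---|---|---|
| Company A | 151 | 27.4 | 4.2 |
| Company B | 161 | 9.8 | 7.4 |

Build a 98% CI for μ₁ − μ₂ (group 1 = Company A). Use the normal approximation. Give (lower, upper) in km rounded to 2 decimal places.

Standard errors of each mean: 4.2/√151 = 0.3418 and 7.4/√161 = 0.5832.
SE(x̄₁ − x̄₂) = √(0.3418² + 0.5832²) = 0.6760 for independent samples with unequal variances.
With z* = 2.326, the margin is 2.326 × 0.6760 = 1.5724.
x̄₁ − x̄₂ = 27.4 − 9.8 = 17.6000; the interval is 17.6000 ± 1.5724 = (16.03, 19.17).

(16.03, 19.17)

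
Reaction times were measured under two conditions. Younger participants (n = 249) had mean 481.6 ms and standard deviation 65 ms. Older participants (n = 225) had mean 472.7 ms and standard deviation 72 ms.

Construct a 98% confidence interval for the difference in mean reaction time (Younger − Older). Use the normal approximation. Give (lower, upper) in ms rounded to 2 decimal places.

Per-group SEs: s₁/√n₁ = 65/√249 = 4.1192, s₂/√n₂ = 72/√225 = 4.8000.
Unpooled SE of the difference: √(16.96780864 + 23.04) = 6.3252.
Margin of error = z* · SE = 2.326 × 6.3252 = 14.7124.
x̄₁ − x̄₂ = 481.6 − 472.7 = 8.9000.
CI: 8.9000 ± 14.7124 = (-5.81, 23.61).

(-5.81, 23.61)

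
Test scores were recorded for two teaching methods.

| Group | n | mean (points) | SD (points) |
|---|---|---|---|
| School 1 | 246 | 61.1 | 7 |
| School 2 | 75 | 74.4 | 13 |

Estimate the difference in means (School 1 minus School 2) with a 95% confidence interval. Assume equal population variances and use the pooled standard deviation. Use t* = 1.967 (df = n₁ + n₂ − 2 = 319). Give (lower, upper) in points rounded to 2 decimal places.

(-15.57, -11.03)

Pooled variance s_p² = [245·7² + 74·13²] / (246+75−2) = 76.8370, so s_p = 8.7657.
SE_diff = s_p·√(1/n₁ + 1/n₂) = 8.7657·√(1/246 + 1/75) = 1.1562.
t* = 1.967; margin = 1.967 × 1.1562 = 2.2742.
Difference = 61.1 − 74.4 = -13.3000.
-13.3000 ± 2.2742 → (-15.57, -11.03).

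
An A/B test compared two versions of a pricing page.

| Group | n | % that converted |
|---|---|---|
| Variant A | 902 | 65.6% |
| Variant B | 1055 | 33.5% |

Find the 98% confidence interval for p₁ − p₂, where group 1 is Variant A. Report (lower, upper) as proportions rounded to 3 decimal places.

SE₁ = √(p̂₁(1−p̂₁)/n₁) = √(0.6560·0.3440/902) = 0.01582; SE₂ = √(0.3350·0.6650/1055) = 0.01453.
Independent samples: SE of the difference = √(SE₁² + SE₂²) = √(0.0002502724 + 0.0002111209) = 0.02148.
z* for 98% confidence is 2.326, so the margin of error is 2.326 × 0.02148 = 0.04996.
Point estimate p̂₁ − p̂₂ = 0.6560 − 0.3350 = 0.3210.
0.3210 ± 0.04996 → (0.271, 0.371).

(0.271, 0.371)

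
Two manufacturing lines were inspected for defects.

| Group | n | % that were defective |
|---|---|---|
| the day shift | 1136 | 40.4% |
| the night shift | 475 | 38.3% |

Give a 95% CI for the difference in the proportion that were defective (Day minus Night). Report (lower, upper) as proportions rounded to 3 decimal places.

The two standard errors are √(0.4040×0.5960/1136) = 0.01456 and √(0.3830×0.6170/475) = 0.02230.
Because the samples are independent, SE_diff = √(0.01456² + 0.02230²) = 0.02663.
Using z* = 1.960 for 95%, ME = 1.960 × 0.02663 = 0.05219.
p̂₁ − p̂₂ = 0.0210; interval 0.0210 ± 0.05219 gives (-0.031, 0.073).

(-0.031, 0.073)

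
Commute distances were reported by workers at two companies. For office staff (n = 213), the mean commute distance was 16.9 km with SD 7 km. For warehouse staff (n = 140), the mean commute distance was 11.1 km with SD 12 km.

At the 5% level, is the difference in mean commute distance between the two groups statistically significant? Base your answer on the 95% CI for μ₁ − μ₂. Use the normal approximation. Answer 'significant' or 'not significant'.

Per-group SEs: s₁/√n₁ = 7/√213 = 0.4796, s₂/√n₂ = 12/√140 = 1.0142.
Unpooled SE of the difference: √(0.23001616 + 1.02860164) = 1.1219.
Margin of error = z* · SE = 1.960 × 1.1219 = 2.1989.
x̄₁ − x̄₂ = 16.9 − 11.1 = 5.8000.
CI: 5.8000 ± 2.1989 = (3.6011, 7.9989).
The interval (3.6011, 7.9989) does not contain 0, so the difference is significant.

significant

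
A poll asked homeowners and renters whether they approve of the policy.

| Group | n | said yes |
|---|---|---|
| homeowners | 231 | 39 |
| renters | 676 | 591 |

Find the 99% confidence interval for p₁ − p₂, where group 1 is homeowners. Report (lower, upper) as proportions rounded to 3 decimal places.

(-0.777, -0.634)

First, p̂₁ = 39/231 = 0.1688; p̂₂ = 591/676 = 0.8743.
The two standard errors are √(0.1688×0.8312/231) = 0.02465 and √(0.8743×0.1257/676) = 0.01275.
Because the samples are independent, SE_diff = √(0.02465² + 0.01275²) = 0.02775.
Using z* = 2.576 for 99%, ME = 2.576 × 0.02775 = 0.07148.
p̂₁ − p̂₂ = -0.7055; interval -0.7055 ± 0.07148 gives (-0.777, -0.634).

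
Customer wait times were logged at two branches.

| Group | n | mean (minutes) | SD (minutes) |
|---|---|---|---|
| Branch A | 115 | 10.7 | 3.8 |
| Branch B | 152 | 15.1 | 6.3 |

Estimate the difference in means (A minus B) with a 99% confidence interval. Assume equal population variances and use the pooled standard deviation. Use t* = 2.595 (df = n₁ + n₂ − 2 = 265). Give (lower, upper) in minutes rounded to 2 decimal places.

Pooled variance s_p² = [114·3.8² + 151·6.3²] / (115+152−2) = 28.8277, so s_p = 5.3691.
SE_diff = s_p·√(1/n₁ + 1/n₂) = 5.3691·√(1/115 + 1/152) = 0.6636.
t* = 2.595; margin = 2.595 × 0.6636 = 1.7220.
Difference = 10.7 − 15.1 = -4.4000.
-4.4000 ± 1.7220 → (-6.12, -2.68).

(-6.12, -2.68)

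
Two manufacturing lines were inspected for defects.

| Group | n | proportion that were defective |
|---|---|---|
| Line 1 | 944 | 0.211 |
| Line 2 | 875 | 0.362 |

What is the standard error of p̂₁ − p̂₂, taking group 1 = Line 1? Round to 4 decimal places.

Each SE is √(p̂(1−p̂)/n): √(0.2110·0.7890/944) = 0.01328 and √(0.3620·0.6380/875) = 0.01625.
SE(p̂₁ − p̂₂) = √(SE₁² + SE₂²) = √(0.0001763584 + 0.0002640625) = 0.02099, since the two samples are independent.

0.0210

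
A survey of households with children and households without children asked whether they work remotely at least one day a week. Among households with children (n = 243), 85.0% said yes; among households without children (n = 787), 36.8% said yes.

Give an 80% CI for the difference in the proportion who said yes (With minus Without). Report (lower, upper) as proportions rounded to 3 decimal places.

(0.445, 0.519)

The two standard errors are √(0.8500×0.1500/243) = 0.02291 and √(0.3680×0.6320/787) = 0.01719.
Because the samples are independent, SE_diff = √(0.02291² + 0.01719²) = 0.02864.
Using z* = 1.282 for 80%, ME = 1.282 × 0.02864 = 0.03672.
p̂₁ − p̂₂ = 0.4820; interval 0.4820 ± 0.03672 gives (0.445, 0.519).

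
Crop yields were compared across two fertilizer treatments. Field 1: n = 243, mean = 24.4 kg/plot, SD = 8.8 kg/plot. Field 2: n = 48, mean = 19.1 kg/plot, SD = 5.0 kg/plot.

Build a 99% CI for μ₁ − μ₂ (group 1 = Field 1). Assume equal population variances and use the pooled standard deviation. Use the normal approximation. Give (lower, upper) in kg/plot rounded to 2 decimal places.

(1.92, 8.68)

s_p = √[((n₁−1)s₁² + (n₂−1)s₂²)/(n₁+n₂−2)] = √[(242·8.8² + 47·5.0²)/289] = 8.3013.
SE = 8.3013·√(1/243 + 1/48) = 1.3112.
With z* = 2.576, margin = 2.576 × 1.3112 = 3.3777.
x̄₁ − x̄₂ = 24.4 − 19.1 = 5.3000; interval 5.3000 ± 3.3777 = (1.92, 8.68).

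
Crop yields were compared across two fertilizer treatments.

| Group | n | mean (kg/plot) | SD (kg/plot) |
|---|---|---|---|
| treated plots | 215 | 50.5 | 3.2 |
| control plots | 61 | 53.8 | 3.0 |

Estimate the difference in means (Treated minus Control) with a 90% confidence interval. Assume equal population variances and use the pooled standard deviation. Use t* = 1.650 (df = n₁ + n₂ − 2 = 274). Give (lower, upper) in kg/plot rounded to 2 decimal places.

(-4.06, -2.54)

Pooled variance s_p² = [214·3.2² + 60·3.0²] / (215+61−2) = 9.9685, so s_p = 3.1573.
SE_diff = s_p·√(1/n₁ + 1/n₂) = 3.1573·√(1/215 + 1/61) = 0.4580.
t* = 1.650; margin = 1.650 × 0.4580 = 0.7557.
Difference = 50.5 − 53.8 = -3.3000.
-3.3000 ± 0.7557 → (-4.06, -2.54).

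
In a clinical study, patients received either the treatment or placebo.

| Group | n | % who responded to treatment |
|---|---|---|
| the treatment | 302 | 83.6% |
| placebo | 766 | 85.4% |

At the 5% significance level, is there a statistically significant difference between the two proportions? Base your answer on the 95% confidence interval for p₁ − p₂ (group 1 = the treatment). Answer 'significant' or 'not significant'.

not significant

SE₁ = √(p̂₁(1−p̂₁)/n₁) = √(0.8360·0.1640/302) = 0.02131; SE₂ = √(0.8540·0.1460/766) = 0.01276.
Independent samples: SE of the difference = √(SE₁² + SE₂²) = √(0.0004541161 + 0.0001628176) = 0.02484.
z* for 95% confidence is 1.960, so the margin of error is 1.960 × 0.02484 = 0.04869.
Point estimate p̂₁ − p̂₂ = 0.8360 − 0.8540 = -0.0180.
-0.0180 ± 0.04869 → (-0.06669, 0.03069).
The interval (-0.06669, 0.03069) contains 0, so the difference is not significant.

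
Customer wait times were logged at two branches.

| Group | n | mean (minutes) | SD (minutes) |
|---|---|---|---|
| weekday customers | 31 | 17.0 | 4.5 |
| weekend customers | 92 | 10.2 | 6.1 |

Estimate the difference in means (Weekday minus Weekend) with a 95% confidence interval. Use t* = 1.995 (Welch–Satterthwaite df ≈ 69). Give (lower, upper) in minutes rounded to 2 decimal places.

(4.75, 8.85)

Standard errors of each mean: 4.5/√31 = 0.8082 and 6.1/√92 = 0.6360.
SE(x̄₁ − x̄₂) = √(0.8082² + 0.6360²) = 1.0284 for independent samples with unequal variances.
With t* = 1.995, the margin is 1.995 × 1.0284 = 2.0517.
x̄₁ − x̄₂ = 17.0 − 10.2 = 6.8000; the interval is 6.8000 ± 2.0517 = (4.75, 8.85).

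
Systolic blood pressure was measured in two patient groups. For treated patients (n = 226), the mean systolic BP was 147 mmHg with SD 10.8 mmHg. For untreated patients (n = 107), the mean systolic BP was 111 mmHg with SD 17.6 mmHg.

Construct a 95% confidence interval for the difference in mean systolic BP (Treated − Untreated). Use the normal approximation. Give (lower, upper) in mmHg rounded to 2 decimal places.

Standard errors of each mean: 10.8/√226 = 0.7184 and 17.6/√107 = 1.7015.
SE(x̄₁ − x̄₂) = √(0.7184² + 1.7015²) = 1.8469 for independent samples with unequal variances.
With z* = 1.960, the margin is 1.960 × 1.8469 = 3.6199.
x̄₁ − x̄₂ = 147 − 111 = 36.0000; the interval is 36.0000 ± 3.6199 = (32.38, 39.62).

(32.38, 39.62)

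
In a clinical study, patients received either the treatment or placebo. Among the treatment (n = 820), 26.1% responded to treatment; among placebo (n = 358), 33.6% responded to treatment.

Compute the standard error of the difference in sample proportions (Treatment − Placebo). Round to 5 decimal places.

0.02930

The two standard errors are √(0.2610×0.7390/820) = 0.01534 and √(0.3360×0.6640/358) = 0.02496.
Because the samples are independent, SE_diff = √(0.01534² + 0.02496²) = 0.02930.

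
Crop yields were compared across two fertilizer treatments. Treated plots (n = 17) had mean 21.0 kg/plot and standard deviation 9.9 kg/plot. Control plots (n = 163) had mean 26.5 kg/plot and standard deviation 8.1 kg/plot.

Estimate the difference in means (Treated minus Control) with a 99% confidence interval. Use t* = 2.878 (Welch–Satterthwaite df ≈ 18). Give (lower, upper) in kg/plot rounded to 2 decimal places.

(-12.65, 1.65)

Per-group SEs: s₁/√n₁ = 9.9/√17 = 2.4011, s₂/√n₂ = 8.1/√163 = 0.6344.
Unpooled SE of the difference: √(5.76528121 + 0.40246336) = 2.4835.
Margin of error = t* · SE = 2.878 × 2.4835 = 7.1475.
x̄₁ − x̄₂ = 21.0 − 26.5 = -5.5000.
CI: -5.5000 ± 7.1475 = (-12.65, 1.65).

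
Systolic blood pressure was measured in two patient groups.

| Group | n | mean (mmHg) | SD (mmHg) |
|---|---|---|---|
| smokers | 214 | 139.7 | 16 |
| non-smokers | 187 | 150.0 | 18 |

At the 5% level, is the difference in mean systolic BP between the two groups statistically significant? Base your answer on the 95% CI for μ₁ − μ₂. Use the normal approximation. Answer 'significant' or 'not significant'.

significant

Standard errors of each mean: 16/√214 = 1.0937 and 18/√187 = 1.3163.
SE(x̄₁ − x̄₂) = √(1.0937² + 1.3163²) = 1.7114 for independent samples with unequal variances.
With z* = 1.960, the margin is 1.960 × 1.7114 = 3.3543.
x̄₁ − x̄₂ = 139.7 − 150.0 = -10.3000; the interval is -10.3000 ± 3.3543 = (-13.6543, -6.9457).
The interval (-13.6543, -6.9457) does not contain 0, so the difference is significant.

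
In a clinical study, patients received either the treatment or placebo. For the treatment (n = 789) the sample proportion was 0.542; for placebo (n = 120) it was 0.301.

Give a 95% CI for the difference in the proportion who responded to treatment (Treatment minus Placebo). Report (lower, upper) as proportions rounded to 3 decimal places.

SE₁ = √(p̂₁(1−p̂₁)/n₁) = √(0.5420·0.4580/789) = 0.01774; SE₂ = √(0.3010·0.6990/120) = 0.04187.
Independent samples: SE of the difference = √(SE₁² + SE₂²) = √(0.0003147076 + 0.0017530969) = 0.04547.
z* for 95% confidence is 1.960, so the margin of error is 1.960 × 0.04547 = 0.08912.
Point estimate p̂₁ − p̂₂ = 0.5420 − 0.3010 = 0.2410.
0.2410 ± 0.08912 → (0.152, 0.330).

(0.152, 0.330)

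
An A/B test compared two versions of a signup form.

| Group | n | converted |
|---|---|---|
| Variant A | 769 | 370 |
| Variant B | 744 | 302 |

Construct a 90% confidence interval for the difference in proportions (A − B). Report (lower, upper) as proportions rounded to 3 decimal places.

(0.033, 0.117)

p̂₁ = 370/769 = 0.4811 and p̂₂ = 302/744 = 0.4059.
SE₁ = √(p̂₁(1−p̂₁)/n₁) = √(0.4811·0.5189/769) = 0.01802; SE₂ = √(0.4059·0.5941/744) = 0.01800.
Independent samples: SE of the difference = √(SE₁² + SE₂²) = √(0.0003247204 + 0.000324) = 0.02547.
z* for 90% confidence is 1.645, so the margin of error is 1.645 × 0.02547 = 0.04190.
Point estimate p̂₁ − p̂₂ = 0.4811 − 0.4059 = 0.0752.
0.0752 ± 0.04190 → (0.033, 0.117).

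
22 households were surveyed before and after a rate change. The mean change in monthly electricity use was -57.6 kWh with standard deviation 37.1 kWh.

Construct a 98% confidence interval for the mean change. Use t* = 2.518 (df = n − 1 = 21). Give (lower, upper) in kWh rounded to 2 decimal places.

This is a matched-pairs design, so SE = s_d/√n = 37.1/√22 = 7.9097.
Margin = 2.518 × 7.9097 = 19.9166; the interval is -57.6 ± 19.9166 = (-77.52, -37.68).

(-77.52, -37.68)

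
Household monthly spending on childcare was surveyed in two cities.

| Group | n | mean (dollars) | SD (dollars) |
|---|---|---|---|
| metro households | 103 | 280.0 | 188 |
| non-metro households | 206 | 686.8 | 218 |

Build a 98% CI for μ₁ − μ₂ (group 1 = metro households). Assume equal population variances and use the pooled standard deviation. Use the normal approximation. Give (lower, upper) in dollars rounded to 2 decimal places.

(-465.33, -348.27)

s_p = √[((n₁−1)s₁² + (n₂−1)s₂²)/(n₁+n₂−2)] = √[(102·188² + 205·218²)/307] = 208.5119.
SE = 208.5119·√(1/103 + 1/206) = 25.1627.
With z* = 2.326, margin = 2.326 × 25.1627 = 58.5284.
x̄₁ − x̄₂ = 280.0 − 686.8 = -406.8000; interval -406.8000 ± 58.5284 = (-465.33, -348.27).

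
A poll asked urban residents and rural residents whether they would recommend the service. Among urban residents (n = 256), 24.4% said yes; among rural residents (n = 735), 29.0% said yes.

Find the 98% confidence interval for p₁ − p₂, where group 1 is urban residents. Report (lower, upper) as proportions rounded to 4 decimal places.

Each SE is √(p̂(1−p̂)/n): √(0.2440·0.7560/256) = 0.02684 and √(0.2900·0.7100/735) = 0.01674.
SE(p̂₁ − p̂₂) = √(SE₁² + SE₂²) = √(0.0007203856 + 0.0002802276) = 0.03163, since the two samples are independent.
At 98% confidence z* = 2.326; margin = 2.326 × 0.03163 = 0.07357.
The difference is 0.2440 − 0.2900 = -0.0460, so the interval is -0.0460 ± 0.07357 = (-0.1196, 0.0276).

(-0.1196, 0.0276)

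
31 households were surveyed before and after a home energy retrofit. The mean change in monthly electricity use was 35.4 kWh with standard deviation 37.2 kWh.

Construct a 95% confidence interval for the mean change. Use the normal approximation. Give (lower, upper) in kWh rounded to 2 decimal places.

This is a matched-pairs design, so SE = s_d/√n = 37.2/√31 = 6.6813.
Margin = 1.960 × 6.6813 = 13.0953; the interval is 35.4 ± 13.0953 = (22.30, 48.50).

(22.30, 48.50)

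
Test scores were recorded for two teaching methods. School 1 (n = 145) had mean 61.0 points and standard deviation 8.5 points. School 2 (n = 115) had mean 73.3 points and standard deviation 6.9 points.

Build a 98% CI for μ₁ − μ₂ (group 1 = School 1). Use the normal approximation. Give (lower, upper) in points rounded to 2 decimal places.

(-14.52, -10.08)

Per-group SEs: s₁/√n₁ = 8.5/√145 = 0.7059, s₂/√n₂ = 6.9/√115 = 0.6434.
Unpooled SE of the difference: √(0.49829481 + 0.41396356) = 0.9551.
Margin of error = z* · SE = 2.326 × 0.9551 = 2.2216.
x̄₁ − x̄₂ = 61.0 − 73.3 = -12.3000.
CI: -12.3000 ± 2.2216 = (-14.52, -10.08).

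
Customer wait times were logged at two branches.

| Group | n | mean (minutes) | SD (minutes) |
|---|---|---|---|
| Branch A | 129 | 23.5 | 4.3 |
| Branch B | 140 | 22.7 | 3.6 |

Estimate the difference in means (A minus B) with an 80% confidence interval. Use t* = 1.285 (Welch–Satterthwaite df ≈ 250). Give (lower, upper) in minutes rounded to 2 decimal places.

(0.18, 1.42)

SE₁ = s₁/√n₁ = 4.3/√129 = 0.3786; SE₂ = 3.6/√140 = 0.3043.
Independent samples, unequal variances: SE_diff = √(SE₁² + SE₂²) = √(0.14333796 + 0.09259849) = 0.4857.
t* = 1.285, so margin of error = 1.285 × 0.4857 = 0.6241.
Difference in means = 23.5 − 22.7 = 0.8000.
0.8000 ± 0.6241 → (0.18, 1.42).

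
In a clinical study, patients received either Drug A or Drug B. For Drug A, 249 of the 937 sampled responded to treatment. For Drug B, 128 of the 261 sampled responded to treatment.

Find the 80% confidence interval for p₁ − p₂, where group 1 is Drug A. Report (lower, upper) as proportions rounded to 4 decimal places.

First, p̂₁ = 249/937 = 0.2657; p̂₂ = 128/261 = 0.4904.
The two standard errors are √(0.2657×0.7343/937) = 0.01443 and √(0.4904×0.5096/261) = 0.03094.
Because the samples are independent, SE_diff = √(0.01443² + 0.03094²) = 0.03414.
Using z* = 1.282 for 80%, ME = 1.282 × 0.03414 = 0.04377.
p̂₁ − p̂₂ = -0.2247; interval -0.2247 ± 0.04377 gives (-0.2685, -0.1809).

(-0.2685, -0.1809)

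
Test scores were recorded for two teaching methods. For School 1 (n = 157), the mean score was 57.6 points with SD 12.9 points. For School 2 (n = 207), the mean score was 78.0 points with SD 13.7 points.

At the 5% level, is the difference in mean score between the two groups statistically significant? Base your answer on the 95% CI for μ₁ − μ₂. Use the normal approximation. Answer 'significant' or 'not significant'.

significant

Standard errors of each mean: 12.9/√157 = 1.0295 and 13.7/√207 = 0.9522.
SE(x̄₁ − x̄₂) = √(1.0295² + 0.9522²) = 1.4023 for independent samples with unequal variances.
With z* = 1.960, the margin is 1.960 × 1.4023 = 2.7485.
x̄₁ − x̄₂ = 57.6 − 78.0 = -20.4000; the interval is -20.4000 ± 2.7485 = (-23.1485, -17.6515).
The interval (-23.1485, -17.6515) does not contain 0, so the difference is significant.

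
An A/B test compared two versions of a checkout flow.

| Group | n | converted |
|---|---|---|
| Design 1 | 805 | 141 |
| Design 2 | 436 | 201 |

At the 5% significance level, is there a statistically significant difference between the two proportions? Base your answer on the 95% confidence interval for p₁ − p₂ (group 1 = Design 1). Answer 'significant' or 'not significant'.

Sample proportions: 141/805 = 0.1752, 201/436 = 0.4610.
Each SE is √(p̂(1−p̂)/n): √(0.1752·0.8248/805) = 0.01340 and √(0.4610·0.5390/436) = 0.02387.
SE(p̂₁ − p̂₂) = √(SE₁² + SE₂²) = √(0.00017956 + 0.0005697769) = 0.02737, since the two samples are independent.
At 95% confidence z* = 1.960; margin = 1.960 × 0.02737 = 0.05365.
The difference is 0.1752 − 0.4610 = -0.2858, so the interval is -0.2858 ± 0.05365 = (-0.33945, -0.23215).
The interval (-0.33945, -0.23215) does not contain 0, so the difference is significant.

significant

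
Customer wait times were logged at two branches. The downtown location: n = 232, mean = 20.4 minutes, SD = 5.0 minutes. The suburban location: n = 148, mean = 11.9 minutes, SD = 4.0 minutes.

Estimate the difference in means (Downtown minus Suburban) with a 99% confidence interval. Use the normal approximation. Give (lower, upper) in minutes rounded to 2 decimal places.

(7.30, 9.70)

Standard errors of each mean: 5.0/√232 = 0.3283 and 4.0/√148 = 0.3288.
SE(x̄₁ − x̄₂) = √(0.3283² + 0.3288²) = 0.4646 for independent samples with unequal variances.
With z* = 2.576, the margin is 2.576 × 0.4646 = 1.1968.
x̄₁ − x̄₂ = 20.4 − 11.9 = 8.5000; the interval is 8.5000 ± 1.1968 = (7.30, 9.70).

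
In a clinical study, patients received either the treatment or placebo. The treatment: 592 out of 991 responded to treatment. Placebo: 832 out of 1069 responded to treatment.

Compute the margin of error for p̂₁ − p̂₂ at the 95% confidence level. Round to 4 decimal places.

0.0394

Sample proportions: 592/991 = 0.5974, 832/1069 = 0.7783.
Each SE is √(p̂(1−p̂)/n): √(0.5974·0.4026/991) = 0.01558 and √(0.7783·0.2217/1069) = 0.01270.
SE(p̂₁ − p̂₂) = √(SE₁² + SE₂²) = √(0.0002427364 + 0.00016129) = 0.02010, since the two samples are independent.
At 95% confidence z* = 1.960; margin = 1.960 × 0.02010 = 0.03940.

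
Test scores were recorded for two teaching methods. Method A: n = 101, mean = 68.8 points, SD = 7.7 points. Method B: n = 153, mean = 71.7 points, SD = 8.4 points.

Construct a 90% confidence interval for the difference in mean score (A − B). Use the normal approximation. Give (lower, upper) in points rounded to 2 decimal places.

(-4.58, -1.22)

SE₁ = s₁/√n₁ = 7.7/√101 = 0.7662; SE₂ = 8.4/√153 = 0.6791.
Independent samples, unequal variances: SE_diff = √(SE₁² + SE₂²) = √(0.58706244 + 0.46117681) = 1.0238.
z* = 1.645, so margin of error = 1.645 × 1.0238 = 1.6842.
Difference in means = 68.8 − 71.7 = -2.9000.
-2.9000 ± 1.6842 → (-4.58, -1.22).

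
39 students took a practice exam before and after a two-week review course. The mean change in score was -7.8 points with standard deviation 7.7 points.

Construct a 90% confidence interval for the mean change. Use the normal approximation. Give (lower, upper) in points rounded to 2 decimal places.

(-9.83, -5.77)

Paired design: SE = s_d/√n = 7.7/√39 = 1.2330.
z* = 1.645; margin of error = 1.645 × 1.2330 = 2.0283.
-7.8 ± 2.0283 → (-9.83, -5.77).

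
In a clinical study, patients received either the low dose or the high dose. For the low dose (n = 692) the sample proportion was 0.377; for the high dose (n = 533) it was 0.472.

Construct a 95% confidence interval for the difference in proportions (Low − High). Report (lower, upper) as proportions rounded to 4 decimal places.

(-0.1507, -0.0393)

The two standard errors are √(0.3770×0.6230/692) = 0.01842 and √(0.4720×0.5280/533) = 0.02162.
Because the samples are independent, SE_diff = √(0.01842² + 0.02162²) = 0.02840.
Using z* = 1.960 for 95%, ME = 1.960 × 0.02840 = 0.05566.
p̂₁ − p̂₂ = -0.0950; interval -0.0950 ± 0.05566 gives (-0.1507, -0.0393).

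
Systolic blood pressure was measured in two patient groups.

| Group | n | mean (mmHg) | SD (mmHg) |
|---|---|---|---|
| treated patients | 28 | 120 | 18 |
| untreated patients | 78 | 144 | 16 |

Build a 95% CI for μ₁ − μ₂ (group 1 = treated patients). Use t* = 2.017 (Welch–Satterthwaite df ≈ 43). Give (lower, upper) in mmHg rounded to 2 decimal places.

(-31.77, -16.23)

SE₁ = s₁/√n₁ = 18/√28 = 3.4017; SE₂ = 16/√78 = 1.8116.
Independent samples, unequal variances: SE_diff = √(SE₁² + SE₂²) = √(11.57156289 + 3.28189456) = 3.8540.
t* = 2.017, so margin of error = 2.017 × 3.8540 = 7.7735.
Difference in means = 120 − 144 = -24.0000.
-24.0000 ± 7.7735 → (-31.77, -16.23).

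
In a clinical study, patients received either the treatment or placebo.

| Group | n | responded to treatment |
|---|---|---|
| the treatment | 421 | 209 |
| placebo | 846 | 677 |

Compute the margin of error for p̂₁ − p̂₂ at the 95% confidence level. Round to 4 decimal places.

p̂₁ = 209/421 = 0.4964 and p̂₂ = 677/846 = 0.8002.
SE₁ = √(p̂₁(1−p̂₁)/n₁) = √(0.4964·0.5036/421) = 0.02437; SE₂ = √(0.8002·0.1998/846) = 0.01375.
Independent samples: SE of the difference = √(SE₁² + SE₂²) = √(0.0005938969 + 0.0001890625) = 0.02798.
z* for 95% confidence is 1.960, so the margin of error is 1.960 × 0.02798 = 0.05484.

0.0548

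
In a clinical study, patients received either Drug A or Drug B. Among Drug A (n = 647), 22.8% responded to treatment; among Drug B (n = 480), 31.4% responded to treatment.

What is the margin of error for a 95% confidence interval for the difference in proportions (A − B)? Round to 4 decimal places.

SE₁ = √(p̂₁(1−p̂₁)/n₁) = √(0.2280·0.7720/647) = 0.01649; SE₂ = √(0.3140·0.6860/480) = 0.02118.
Independent samples: SE of the difference = √(SE₁² + SE₂²) = √(0.0002719201 + 0.0004485924) = 0.02684.
z* for 95% confidence is 1.960, so the margin of error is 1.960 × 0.02684 = 0.05261.

0.0526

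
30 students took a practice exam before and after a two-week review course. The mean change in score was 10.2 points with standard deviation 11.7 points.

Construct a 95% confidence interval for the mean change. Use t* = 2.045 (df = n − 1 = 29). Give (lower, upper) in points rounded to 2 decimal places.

This is a matched-pairs design, so SE = s_d/√n = 11.7/√30 = 2.1361.
Margin = 2.045 × 2.1361 = 4.3683; the interval is 10.2 ± 4.3683 = (5.83, 14.57).

(5.83, 14.57)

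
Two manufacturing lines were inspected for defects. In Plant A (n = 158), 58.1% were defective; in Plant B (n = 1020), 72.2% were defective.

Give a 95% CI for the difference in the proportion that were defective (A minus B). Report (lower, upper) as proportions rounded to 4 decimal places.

The two standard errors are √(0.5810×0.4190/158) = 0.03925 and √(0.7220×0.2780/1020) = 0.01403.
Because the samples are independent, SE_diff = √(0.03925² + 0.01403²) = 0.04168.
Using z* = 1.960 for 95%, ME = 1.960 × 0.04168 = 0.08169.
p̂₁ − p̂₂ = -0.1410; interval -0.1410 ± 0.08169 gives (-0.2227, -0.0593).

(-0.2227, -0.0593)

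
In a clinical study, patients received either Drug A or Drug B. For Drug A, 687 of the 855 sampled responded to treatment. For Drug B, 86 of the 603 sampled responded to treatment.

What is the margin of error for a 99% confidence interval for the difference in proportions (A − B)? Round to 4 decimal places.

Sample proportions: 687/855 = 0.8035, 86/603 = 0.1426.
Each SE is √(p̂(1−p̂)/n): √(0.8035·0.1965/855) = 0.01359 and √(0.1426·0.8574/603) = 0.01424.
SE(p̂₁ − p̂₂) = √(SE₁² + SE₂²) = √(0.0001846881 + 0.0002027776) = 0.01968, since the two samples are independent.
At 99% confidence z* = 2.576; margin = 2.576 × 0.01968 = 0.05070.

0.0507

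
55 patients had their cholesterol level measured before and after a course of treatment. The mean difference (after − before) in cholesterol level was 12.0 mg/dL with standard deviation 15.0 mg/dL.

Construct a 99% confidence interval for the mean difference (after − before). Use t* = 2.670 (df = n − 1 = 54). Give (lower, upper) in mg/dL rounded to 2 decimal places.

(6.60, 17.40)

Paired design: SE = s_d/√n = 15.0/√55 = 2.0226.
t* = 2.670; margin of error = 2.670 × 2.0226 = 5.4003.
12.0 ± 5.4003 → (6.60, 17.40).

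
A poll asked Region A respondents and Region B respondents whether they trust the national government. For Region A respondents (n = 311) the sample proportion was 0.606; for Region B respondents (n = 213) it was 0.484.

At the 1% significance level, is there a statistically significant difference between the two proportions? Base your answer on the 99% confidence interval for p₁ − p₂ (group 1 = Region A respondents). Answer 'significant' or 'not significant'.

significant

Each SE is √(p̂(1−p̂)/n): √(0.6060·0.3940/311) = 0.02771 and √(0.4840·0.5160/213) = 0.03424.
SE(p̂₁ − p̂₂) = √(SE₁² + SE₂²) = √(0.0007678441 + 0.0011723776) = 0.04405, since the two samples are independent.
At 99% confidence z* = 2.576; margin = 2.576 × 0.04405 = 0.11347.
The difference is 0.6060 − 0.4840 = 0.1220, so the interval is 0.1220 ± 0.11347 = (0.00853, 0.23547).
The interval (0.00853, 0.23547) does not contain 0, so the difference is significant.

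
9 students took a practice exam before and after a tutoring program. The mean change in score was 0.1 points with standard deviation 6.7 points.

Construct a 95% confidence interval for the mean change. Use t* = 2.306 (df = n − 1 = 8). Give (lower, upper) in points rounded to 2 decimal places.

Paired design: SE = s_d/√n = 6.7/√9 = 2.2333.
t* = 2.306; margin of error = 2.306 × 2.2333 = 5.1500.
0.1 ± 5.1500 → (-5.05, 5.25).

(-5.05, 5.25)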